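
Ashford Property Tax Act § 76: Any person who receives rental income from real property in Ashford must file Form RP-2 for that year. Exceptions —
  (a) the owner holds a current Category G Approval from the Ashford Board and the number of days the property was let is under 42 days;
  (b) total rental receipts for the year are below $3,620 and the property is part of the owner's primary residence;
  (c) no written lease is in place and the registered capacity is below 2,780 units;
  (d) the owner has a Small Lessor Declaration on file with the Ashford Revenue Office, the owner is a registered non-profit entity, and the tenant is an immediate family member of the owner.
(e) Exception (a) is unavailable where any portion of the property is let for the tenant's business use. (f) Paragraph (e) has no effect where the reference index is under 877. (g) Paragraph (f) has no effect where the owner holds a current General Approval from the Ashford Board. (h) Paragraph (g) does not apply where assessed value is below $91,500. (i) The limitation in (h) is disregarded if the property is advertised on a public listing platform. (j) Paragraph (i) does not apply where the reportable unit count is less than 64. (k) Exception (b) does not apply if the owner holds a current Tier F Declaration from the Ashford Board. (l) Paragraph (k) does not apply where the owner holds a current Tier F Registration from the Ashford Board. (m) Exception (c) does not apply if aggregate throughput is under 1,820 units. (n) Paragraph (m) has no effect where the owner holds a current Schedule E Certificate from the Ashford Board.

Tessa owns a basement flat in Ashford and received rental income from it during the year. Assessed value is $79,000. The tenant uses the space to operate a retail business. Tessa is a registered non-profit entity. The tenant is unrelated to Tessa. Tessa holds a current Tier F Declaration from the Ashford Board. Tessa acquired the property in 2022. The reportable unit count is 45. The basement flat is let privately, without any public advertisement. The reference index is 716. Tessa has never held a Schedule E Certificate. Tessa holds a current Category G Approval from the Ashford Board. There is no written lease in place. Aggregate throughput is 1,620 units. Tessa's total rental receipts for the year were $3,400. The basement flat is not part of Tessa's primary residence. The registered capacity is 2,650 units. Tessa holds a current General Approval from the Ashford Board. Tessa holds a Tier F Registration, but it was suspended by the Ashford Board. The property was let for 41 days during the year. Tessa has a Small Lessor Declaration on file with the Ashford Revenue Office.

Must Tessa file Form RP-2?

No — exception (a) applies; Tessa is not required to file Form RP-2.

Exception (a) is satisfied on its face — a current Category G Approval is held; the number of days the property was let is 41 days, under the 42 days limit. Considering the limiting provisions: (e) would limit (a) — the space is let for business use — but (f) sets (e) aside: (f) operates — the reference index is 716, under the 877 limit. (g) is engaged (a current General Approval is held), but is itself disapplied by (h): (h) is engaged — assessed value is $79,000, below the $91,500 limit. (i), which would lift (h), does not operate here — the property is let privately without advertisement. So (a) applies.
Exception (b) does not apply: the basement flat is not part of the primary residence.
All of (c)'s requirements are met (there is no written lease; the registered capacity is 2,650 units, below the 2,780 units limit). But: (m) operates against (c): aggregate throughput is 1,620 units, under the 1,820 units limit. (n), which would lift (m), is inapplicable — there is no Schedule E Certificate in force. (c) is therefore removed.
Exception (d) requires that the tenant is an immediate family member of the owner; but the tenant is unrelated to the owner, so (d) is unavailable.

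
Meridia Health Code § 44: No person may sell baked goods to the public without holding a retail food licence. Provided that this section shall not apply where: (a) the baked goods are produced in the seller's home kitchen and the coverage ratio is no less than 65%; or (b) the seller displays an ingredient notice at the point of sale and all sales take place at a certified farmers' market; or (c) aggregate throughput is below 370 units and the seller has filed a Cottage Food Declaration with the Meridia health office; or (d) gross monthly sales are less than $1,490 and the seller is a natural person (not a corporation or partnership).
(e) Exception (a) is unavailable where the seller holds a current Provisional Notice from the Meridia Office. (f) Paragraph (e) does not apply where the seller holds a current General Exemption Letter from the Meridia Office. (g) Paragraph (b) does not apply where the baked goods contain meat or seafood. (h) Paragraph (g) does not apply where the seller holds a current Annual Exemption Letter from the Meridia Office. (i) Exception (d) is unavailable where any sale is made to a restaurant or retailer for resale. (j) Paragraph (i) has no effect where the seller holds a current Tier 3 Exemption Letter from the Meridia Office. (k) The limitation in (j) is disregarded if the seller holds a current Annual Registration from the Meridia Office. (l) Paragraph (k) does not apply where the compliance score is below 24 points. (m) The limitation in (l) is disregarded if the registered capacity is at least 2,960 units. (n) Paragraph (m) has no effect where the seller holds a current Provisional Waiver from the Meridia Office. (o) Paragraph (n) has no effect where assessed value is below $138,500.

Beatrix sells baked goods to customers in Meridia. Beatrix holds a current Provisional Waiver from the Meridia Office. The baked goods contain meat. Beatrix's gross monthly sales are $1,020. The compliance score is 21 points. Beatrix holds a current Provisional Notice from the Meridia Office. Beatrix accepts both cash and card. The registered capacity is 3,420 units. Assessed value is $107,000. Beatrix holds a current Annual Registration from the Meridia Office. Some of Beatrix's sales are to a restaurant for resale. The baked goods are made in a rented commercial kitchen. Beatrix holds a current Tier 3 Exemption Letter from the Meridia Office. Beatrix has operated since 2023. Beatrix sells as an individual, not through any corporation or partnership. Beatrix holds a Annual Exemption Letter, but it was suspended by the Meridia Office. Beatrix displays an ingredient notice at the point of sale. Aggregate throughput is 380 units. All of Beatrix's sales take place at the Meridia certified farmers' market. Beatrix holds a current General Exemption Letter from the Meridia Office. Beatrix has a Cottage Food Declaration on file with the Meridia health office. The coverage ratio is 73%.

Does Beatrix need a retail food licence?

Exception (a) does not apply: the baked goods are made in a commercial kitchen, not a home kitchen.
Exception (b): an ingredient notice is displayed; all sales are at a certified farmers' market — every condition holds. However, paragraphs (g)–(h) must be considered: (g) is triggered — the baked goods contain meat. (h), which would lift (g), is not triggered — there is no Annual Exemption Letter in force. Exception (b) does not apply.
Exception (c) requires that aggregate throughput is below 370 units; but aggregate throughput is 380 units, not below 370 units, so (c) is unavailable.
All of (d)'s requirements are met (gross monthly sales are $1,020, less than the $1,490 limit; the seller is a natural person). But: (i) operates against (d): some sales are to a restaurant for resale. (j) is engaged (a current Tier 3 Exemption Letter is held), but is itself disapplied by (k): (k) operates against (j): a current Annual Registration is held. (l) operates (the compliance score is 21 points, below the 24 points limit), but is displaced by (m): (m) applies — the registered capacity is 3,420 units, meeting the 2,960 units threshold. (n) is engaged (a current Provisional Waiver is held), but is displaced by (o): (o) operates — assessed value is $107,000, below the $138,500 limit. So (d) is unavailable.
No exception applies. The general rule governs.

Yes — Beatrix must hold a retail food licence.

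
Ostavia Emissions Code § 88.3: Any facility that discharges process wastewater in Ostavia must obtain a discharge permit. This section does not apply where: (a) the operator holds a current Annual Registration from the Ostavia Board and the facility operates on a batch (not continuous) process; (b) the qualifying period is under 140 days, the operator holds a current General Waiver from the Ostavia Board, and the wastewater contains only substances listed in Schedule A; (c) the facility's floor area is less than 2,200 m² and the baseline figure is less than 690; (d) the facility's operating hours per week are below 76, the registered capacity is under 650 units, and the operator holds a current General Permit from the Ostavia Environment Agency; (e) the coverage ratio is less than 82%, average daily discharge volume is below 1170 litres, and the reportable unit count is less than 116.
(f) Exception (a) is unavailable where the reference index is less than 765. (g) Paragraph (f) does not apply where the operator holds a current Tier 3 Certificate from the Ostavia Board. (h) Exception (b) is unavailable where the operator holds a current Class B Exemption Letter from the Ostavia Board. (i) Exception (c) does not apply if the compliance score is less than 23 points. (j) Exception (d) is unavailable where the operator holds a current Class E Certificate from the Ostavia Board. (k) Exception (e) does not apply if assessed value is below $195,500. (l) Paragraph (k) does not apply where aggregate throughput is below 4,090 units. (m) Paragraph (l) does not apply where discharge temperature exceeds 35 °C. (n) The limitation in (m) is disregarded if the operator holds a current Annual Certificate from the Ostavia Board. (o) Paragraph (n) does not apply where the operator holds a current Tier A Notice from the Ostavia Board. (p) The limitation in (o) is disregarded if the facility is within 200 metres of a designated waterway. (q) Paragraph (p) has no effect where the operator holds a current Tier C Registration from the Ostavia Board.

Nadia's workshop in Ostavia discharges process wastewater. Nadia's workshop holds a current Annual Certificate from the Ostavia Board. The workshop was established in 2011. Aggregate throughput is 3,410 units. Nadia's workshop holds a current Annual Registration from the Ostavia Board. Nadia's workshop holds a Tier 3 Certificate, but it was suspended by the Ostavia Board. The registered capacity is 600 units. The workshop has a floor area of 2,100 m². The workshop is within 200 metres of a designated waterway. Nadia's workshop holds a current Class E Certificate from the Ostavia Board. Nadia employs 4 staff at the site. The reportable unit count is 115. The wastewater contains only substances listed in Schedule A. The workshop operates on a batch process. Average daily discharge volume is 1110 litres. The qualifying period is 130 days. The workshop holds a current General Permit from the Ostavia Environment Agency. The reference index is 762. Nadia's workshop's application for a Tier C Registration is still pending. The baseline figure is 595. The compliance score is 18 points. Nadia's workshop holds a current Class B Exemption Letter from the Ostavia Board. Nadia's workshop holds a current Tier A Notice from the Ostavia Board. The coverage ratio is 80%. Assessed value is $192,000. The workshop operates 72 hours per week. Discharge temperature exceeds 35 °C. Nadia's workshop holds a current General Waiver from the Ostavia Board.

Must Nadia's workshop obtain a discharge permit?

No — exception (e) applies; Nadia's workshop is not required to obtain a discharge permit.

Exception (a): a current Annual Registration is held; the facility operates on a batch process — every condition holds. Turning to paragraphs (f)–(g): (f) operates — the reference index is 762, less than the 765 limit. (g) does not operate here (the Tier 3 Certificate is not current), so (f) stands. (a) is therefore removed.
All of (b)'s requirements are met (the qualifying period is 130 days, under the 140 days limit; a current General Waiver is held; the wastewater is Schedule-A-only). But applying paragraph (h): (h) operates against (b): a current Class B Exemption Letter is held. So (b) is unavailable.
Exception (c): the facility's floor area is 2,100 m², less than the 2,200 m² limit; the baseline figure is 595, less than the 690 limit — every condition holds. But applying paragraph (i): (i) operates against (c): the compliance score is 18 points, less than the 23 points limit. Exception (c) does not apply.
Exception (d): the facility's operating hours per week are 72, below the 76 limit; the registered capacity is 600 units, under the 650 units limit; a current General Permit is held — every condition holds. But applying paragraph (j): (j) operates against (d): a current Class E Certificate is held. (d) is therefore removed.
All of (e)'s requirements are met (the coverage ratio is 80%, less than the 82% limit; average daily discharge volume is 1110 litres, below the 1170 litres limit; the reportable unit count is 115, less than the 116 limit). Considering the limiting provisions: (k) is triggered (assessed value is $192,000, below the $195,500 limit), but is displaced by (l): (l) operates against (k): aggregate throughput is 3,410 units, below the 4,090 units limit. (m) is engaged (discharge temperature exceeds 35 °C), but is itself disapplied by (n): (n) applies — a current Annual Certificate is held. (o) would limit (n) — a current Tier A Notice is held — but (p) sets (o) aside: (p) is triggered — the workshop is within 200 m of a designated waterway. (q) is inapplicable (the Tier C Registration is not current), so (p) stands. (e) remains available.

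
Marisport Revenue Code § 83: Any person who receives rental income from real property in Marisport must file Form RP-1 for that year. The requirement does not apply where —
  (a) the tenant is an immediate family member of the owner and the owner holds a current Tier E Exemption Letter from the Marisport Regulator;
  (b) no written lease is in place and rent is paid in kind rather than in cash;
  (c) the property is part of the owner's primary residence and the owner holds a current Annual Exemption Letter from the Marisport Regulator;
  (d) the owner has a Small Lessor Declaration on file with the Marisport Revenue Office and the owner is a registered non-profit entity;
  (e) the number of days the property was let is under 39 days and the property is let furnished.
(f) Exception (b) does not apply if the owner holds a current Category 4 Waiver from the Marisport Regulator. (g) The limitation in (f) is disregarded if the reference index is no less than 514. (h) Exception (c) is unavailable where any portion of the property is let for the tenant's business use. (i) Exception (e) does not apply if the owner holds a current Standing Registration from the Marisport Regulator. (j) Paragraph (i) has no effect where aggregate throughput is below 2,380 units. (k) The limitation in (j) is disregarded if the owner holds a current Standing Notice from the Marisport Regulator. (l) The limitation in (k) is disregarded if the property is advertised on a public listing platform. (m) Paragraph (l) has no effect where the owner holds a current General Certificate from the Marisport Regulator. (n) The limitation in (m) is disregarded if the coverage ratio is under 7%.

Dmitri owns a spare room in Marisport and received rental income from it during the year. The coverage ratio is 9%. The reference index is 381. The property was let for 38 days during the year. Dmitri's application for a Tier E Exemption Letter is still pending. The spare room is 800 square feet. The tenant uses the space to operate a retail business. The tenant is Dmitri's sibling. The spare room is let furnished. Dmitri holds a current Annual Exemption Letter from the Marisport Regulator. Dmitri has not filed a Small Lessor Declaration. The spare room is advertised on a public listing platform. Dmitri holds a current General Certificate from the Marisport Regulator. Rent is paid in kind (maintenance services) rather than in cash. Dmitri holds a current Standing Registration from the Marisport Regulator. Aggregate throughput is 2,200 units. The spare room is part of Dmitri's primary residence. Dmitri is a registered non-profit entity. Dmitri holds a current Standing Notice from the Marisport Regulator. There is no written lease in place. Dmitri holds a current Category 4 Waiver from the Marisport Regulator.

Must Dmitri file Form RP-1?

Exception (a) does not apply: there is no Tier E Exemption Letter in force.
All of (b)'s requirements are met (there is no written lease; rent is paid in kind). Turning to paragraphs (f)–(g): (f) operates against (b): a current Category 4 Waiver is held. (g), which would lift (f), does not operate here — the reference index is 381, short of 514. Exception (b) does not apply.
Exception (c) is satisfied on its face — the spare room is part of the primary residence; a current Annual Exemption Letter is held. However, paragraph (h) must be considered: (h) is engaged — the space is let for business use. Exception (c) does not apply.
Exception (d) fails — no Small Lessor Declaration is on file.
Exception (e): the number of days the property was let is 38 days, under the 39 days limit; the property is let furnished — every condition holds. However, paragraphs (i)–(n) must be considered: (i) operates against (e): a current Standing Registration is held. (j) would limit (i) — aggregate throughput is 2,200 units, below the 2,380 units limit — but (k) sets (j) aside: (k) is engaged — a current Standing Notice is held. (l) is triggered (the property is publicly advertised), but yields to (m): (m) operates against (l): a current General Certificate is held. (n) is inapplicable (the coverage ratio is 9%, not under 7%), so (m) stands. Exception (e) does not apply.
No exception displaces § 83.

Yes — Dmitri must file Form RP-1.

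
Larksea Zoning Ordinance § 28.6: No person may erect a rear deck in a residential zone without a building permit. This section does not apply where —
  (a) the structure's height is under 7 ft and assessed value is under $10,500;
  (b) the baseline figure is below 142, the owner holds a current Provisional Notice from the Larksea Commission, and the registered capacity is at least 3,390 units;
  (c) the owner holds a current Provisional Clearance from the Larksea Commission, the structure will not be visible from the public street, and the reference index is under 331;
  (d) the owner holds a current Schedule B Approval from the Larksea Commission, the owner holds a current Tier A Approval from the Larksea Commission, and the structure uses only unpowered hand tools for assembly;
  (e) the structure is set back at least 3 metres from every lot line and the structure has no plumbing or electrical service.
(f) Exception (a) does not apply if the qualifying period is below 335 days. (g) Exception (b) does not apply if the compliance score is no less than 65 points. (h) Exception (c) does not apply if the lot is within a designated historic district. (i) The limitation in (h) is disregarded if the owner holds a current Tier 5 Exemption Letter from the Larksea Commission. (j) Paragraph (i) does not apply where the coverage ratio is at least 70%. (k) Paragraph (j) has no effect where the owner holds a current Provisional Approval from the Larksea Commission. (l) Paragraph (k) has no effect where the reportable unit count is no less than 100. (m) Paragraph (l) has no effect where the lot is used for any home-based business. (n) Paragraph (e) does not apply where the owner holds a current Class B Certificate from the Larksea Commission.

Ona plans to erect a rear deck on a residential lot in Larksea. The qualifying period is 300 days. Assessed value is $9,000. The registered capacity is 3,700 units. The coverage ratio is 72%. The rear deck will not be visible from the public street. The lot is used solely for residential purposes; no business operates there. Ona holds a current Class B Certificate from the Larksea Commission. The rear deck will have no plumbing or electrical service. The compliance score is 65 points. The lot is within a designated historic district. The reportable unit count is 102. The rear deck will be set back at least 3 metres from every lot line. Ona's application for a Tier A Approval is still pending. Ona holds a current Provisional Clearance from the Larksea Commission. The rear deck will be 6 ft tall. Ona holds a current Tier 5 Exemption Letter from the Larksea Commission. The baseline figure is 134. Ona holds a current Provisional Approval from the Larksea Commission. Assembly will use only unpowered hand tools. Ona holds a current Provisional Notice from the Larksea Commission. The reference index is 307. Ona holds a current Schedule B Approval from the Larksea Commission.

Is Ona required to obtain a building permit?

Exception (a)'s conditions are all satisfied: the structure's height is 6 ft, under the 7 ft limit; assessed value is $9,000, under the $10,500 limit. However, paragraph (f) must be considered: (f) operates against (a): the qualifying period is 300 days, below the 335 days limit. (a) is therefore removed.
Exception (b) is satisfied on its face — the baseline figure is 134, below the 142 limit; a current Provisional Notice is held; the registered capacity is 3,700 units, meeting the 3,390 units threshold. Turning to paragraph (g): (g) operates against (b): the compliance score is 65 points, meeting the 65 points threshold. So (b) is unavailable.
All of (c)'s requirements are met (a current Provisional Clearance is held; the structure will not be visible from the street; the reference index is 307, under the 331 limit). But: (h) operates against (c): the lot is in a historic district. (i) would limit (h) — a current Tier 5 Exemption Letter is held — but (j) sets (i) aside: (j) is engaged — the coverage ratio is 72%, meeting the 70% threshold. (k) is triggered (a current Provisional Approval is held), but is displaced by (l): (l) operates against (k): the reportable unit count is 102, meeting the 100 threshold. (m), which would lift (l), is not triggered — the lot is solely residential. So (c) is unavailable.
Exception (d) requires that the owner holds a current Tier A Approval from the Larksea Commission; but the Tier A Approval is not current, so (d) is unavailable.
Exception (e): the setback is at least 3 m on every side; there is no plumbing or electrical service — every condition holds. But applying paragraph (n): (n) operates against (e): a current Class B Certificate is held. Exception (e) does not apply.
No exception applies. The general rule governs.

Yes — Ona must obtain a building permit.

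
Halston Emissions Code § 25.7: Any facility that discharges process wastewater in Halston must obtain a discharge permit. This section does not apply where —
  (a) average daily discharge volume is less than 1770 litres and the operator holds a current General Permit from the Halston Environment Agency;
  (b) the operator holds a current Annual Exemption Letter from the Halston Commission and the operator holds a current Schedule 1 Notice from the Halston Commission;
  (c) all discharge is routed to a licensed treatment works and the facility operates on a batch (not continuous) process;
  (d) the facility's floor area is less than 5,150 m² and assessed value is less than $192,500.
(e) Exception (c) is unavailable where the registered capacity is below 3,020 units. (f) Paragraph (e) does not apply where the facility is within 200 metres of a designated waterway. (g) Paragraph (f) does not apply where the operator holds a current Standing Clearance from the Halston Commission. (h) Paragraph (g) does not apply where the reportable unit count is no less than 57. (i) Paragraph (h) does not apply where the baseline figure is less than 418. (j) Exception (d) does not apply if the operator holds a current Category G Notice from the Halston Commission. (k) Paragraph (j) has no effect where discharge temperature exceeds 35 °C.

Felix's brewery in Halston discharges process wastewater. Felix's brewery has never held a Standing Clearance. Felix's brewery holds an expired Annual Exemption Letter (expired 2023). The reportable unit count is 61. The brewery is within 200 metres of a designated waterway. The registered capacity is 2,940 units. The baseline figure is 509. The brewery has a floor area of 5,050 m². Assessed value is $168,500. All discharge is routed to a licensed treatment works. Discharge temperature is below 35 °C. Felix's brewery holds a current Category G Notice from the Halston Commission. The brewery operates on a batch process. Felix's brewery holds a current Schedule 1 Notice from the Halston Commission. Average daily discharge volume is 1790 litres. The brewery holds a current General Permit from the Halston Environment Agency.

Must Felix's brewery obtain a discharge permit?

No — exception (c) applies; Felix's brewery is not required to obtain a discharge permit.

Exception (a) fails — average daily discharge volume is 1790 litres, not less than 1770 litres.
Exception (b) requires that the operator holds a current Annual Exemption Letter from the Halston Commission; but no current Annual Exemption Letter is held, so (b) is unavailable.
Exception (c)'s conditions are all satisfied: discharge is routed to a licensed treatment works; the facility operates on a batch process. Considering the limiting provisions: (e) is triggered (the registered capacity is 2,940 units, below the 3,020 units limit), but is itself disapplied by (f): (f) applies — the brewery is within 200 m of a designated waterway. (g) is not engaged (no current Standing Clearance is held), so (f) stands. Exception (c) stands.
All of (d)'s requirements are met (the facility's floor area is 5,050 m², less than the 5,150 m² limit; assessed value is $168,500, less than the $192,500 limit). But applying paragraphs (j)–(k): (j) operates against (d): a current Category G Notice is held. (k) is not triggered (discharge temperature is below 35 °C), so (j) stands. Exception (d) does not apply.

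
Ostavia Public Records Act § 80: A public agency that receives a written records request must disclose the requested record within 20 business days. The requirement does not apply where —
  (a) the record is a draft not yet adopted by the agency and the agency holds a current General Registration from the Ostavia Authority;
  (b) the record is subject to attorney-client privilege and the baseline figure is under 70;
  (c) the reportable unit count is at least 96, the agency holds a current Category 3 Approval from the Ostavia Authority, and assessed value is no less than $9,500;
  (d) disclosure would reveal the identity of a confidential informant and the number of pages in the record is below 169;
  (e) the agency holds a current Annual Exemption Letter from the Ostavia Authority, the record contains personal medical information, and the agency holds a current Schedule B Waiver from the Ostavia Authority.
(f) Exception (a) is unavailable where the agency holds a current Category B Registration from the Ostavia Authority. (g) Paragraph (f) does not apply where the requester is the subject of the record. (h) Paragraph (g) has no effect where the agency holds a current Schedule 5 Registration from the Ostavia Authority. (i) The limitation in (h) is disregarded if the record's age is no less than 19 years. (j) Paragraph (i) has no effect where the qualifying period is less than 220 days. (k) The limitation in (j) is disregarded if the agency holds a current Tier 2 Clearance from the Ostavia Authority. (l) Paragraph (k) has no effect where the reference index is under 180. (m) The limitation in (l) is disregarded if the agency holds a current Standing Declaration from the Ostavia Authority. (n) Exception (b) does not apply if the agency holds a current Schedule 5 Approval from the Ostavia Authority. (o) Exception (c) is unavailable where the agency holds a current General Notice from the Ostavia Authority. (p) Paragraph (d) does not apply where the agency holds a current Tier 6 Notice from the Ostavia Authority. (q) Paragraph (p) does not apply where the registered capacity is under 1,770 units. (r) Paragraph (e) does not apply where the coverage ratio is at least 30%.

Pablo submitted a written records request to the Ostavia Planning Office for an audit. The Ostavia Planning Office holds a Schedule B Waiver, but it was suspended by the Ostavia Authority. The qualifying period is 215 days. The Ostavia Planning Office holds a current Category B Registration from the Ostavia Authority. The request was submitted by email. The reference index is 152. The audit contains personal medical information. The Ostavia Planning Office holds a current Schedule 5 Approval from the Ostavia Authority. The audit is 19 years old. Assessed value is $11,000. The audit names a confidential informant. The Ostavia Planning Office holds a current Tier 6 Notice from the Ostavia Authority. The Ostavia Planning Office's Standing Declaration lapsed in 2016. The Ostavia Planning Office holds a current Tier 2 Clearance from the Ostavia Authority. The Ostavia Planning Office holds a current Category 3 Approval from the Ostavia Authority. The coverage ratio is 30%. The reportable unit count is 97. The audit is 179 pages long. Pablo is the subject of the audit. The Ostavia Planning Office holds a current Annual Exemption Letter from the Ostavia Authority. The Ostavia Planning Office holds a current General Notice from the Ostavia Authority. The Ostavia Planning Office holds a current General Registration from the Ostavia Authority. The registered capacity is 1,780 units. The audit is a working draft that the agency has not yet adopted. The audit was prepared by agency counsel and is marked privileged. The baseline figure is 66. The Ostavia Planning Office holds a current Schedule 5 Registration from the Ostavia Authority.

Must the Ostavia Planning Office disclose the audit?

Yes — the Ostavia Planning Office must disclose the audit.

Exception (a) is satisfied on its face — the audit is an unadopted draft; a current General Registration is held. However, paragraphs (f)–(m) must be considered: (f) operates against (a): a current Category B Registration is held. (g) would limit (f) — Pablo is the subject of the audit — but (h) sets (g) aside: (h) is triggered — a current Schedule 5 Registration is held. (i) operates (the record's age is 19 years, meeting the 19 years threshold), but is displaced by (j): (j) operates — the qualifying period is 215 days, less than the 220 days limit. (k) applies (a current Tier 2 Clearance is held), but yields to (l): (l) operates — the reference index is 152, under the 180 limit. (m) is not engaged (no current Standing Declaration is held), so (l) stands. Exception (a) does not apply.
Exception (b)'s conditions are all satisfied: the audit is privileged; the baseline figure is 66, under the 70 limit. Turning to paragraph (n): (n) operates against (b): a current Schedule 5 Approval is held. Exception (b) does not apply.
Exception (c): the reportable unit count is 97, meeting the 96 threshold; a current Category 3 Approval is held; assessed value is $11,000, meeting the $9,500 threshold — every condition holds. But applying paragraph (o): (o) operates against (c): a current General Notice is held. Exception (c) does not apply.
Exception (d) fails — the number of pages in the record is 179, not below 169.
Exception (e) requires that the agency holds a current Schedule B Waiver from the Ostavia Authority; but the Schedule B Waiver is not current, so (e) is unavailable.
None of the exceptions is available; § 80 applies in full.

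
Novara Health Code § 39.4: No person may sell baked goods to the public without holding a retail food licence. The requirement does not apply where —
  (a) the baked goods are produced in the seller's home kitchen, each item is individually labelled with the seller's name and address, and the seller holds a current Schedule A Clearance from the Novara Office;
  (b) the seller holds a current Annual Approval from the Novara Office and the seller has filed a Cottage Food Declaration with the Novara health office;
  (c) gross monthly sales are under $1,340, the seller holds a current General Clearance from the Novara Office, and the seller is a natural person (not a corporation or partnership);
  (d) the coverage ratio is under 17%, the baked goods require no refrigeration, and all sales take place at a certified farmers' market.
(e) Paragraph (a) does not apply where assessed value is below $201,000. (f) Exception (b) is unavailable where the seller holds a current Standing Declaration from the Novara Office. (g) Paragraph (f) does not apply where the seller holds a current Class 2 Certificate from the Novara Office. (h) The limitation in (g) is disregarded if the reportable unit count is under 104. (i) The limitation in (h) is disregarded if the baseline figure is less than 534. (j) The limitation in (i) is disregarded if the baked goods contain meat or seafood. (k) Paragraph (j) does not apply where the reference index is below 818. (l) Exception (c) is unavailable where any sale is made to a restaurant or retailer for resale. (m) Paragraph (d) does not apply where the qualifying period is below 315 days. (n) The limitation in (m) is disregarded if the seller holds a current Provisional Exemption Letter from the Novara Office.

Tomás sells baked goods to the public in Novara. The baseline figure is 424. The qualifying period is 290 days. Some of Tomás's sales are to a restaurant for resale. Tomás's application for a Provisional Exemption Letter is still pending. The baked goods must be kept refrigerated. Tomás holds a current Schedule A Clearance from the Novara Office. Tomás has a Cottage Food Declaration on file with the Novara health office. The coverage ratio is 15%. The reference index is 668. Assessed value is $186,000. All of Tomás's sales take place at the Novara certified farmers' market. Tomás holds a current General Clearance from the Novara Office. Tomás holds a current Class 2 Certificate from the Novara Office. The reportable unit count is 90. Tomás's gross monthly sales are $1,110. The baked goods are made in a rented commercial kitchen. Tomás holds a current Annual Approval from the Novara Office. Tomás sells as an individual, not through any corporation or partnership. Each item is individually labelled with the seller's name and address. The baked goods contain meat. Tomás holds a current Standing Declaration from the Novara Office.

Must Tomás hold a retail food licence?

No — exception (b) applies; Tomás is not required to hold a retail food licence.

Exception (a) fails — the baked goods are made in a commercial kitchen, not a home kitchen.
Exception (b)'s conditions are all satisfied: a current Annual Approval is held; a Cottage Food Declaration is on file. Considering the limiting provisions: (f) is triggered (a current Standing Declaration is held), but is itself disapplied by (g): (g) operates against (f): a current Class 2 Certificate is held. (h) operates (the reportable unit count is 90, under the 104 limit), but yields to (i): (i) operates against (h): the baseline figure is 424, less than the 534 limit. (j) is triggered (the baked goods contain meat), but is overridden by (k): (k) operates against (j): the reference index is 668, below the 818 limit. Exception (b) stands.
Exception (c): gross monthly sales are $1,110, under the $1,340 limit; a current General Clearance is held; the seller is a natural person — every condition holds. Turning to paragraph (l): (l) operates — some sales are to a restaurant for resale. Exception (c) does not apply.
Exception (d) does not apply: the baked goods require refrigeration.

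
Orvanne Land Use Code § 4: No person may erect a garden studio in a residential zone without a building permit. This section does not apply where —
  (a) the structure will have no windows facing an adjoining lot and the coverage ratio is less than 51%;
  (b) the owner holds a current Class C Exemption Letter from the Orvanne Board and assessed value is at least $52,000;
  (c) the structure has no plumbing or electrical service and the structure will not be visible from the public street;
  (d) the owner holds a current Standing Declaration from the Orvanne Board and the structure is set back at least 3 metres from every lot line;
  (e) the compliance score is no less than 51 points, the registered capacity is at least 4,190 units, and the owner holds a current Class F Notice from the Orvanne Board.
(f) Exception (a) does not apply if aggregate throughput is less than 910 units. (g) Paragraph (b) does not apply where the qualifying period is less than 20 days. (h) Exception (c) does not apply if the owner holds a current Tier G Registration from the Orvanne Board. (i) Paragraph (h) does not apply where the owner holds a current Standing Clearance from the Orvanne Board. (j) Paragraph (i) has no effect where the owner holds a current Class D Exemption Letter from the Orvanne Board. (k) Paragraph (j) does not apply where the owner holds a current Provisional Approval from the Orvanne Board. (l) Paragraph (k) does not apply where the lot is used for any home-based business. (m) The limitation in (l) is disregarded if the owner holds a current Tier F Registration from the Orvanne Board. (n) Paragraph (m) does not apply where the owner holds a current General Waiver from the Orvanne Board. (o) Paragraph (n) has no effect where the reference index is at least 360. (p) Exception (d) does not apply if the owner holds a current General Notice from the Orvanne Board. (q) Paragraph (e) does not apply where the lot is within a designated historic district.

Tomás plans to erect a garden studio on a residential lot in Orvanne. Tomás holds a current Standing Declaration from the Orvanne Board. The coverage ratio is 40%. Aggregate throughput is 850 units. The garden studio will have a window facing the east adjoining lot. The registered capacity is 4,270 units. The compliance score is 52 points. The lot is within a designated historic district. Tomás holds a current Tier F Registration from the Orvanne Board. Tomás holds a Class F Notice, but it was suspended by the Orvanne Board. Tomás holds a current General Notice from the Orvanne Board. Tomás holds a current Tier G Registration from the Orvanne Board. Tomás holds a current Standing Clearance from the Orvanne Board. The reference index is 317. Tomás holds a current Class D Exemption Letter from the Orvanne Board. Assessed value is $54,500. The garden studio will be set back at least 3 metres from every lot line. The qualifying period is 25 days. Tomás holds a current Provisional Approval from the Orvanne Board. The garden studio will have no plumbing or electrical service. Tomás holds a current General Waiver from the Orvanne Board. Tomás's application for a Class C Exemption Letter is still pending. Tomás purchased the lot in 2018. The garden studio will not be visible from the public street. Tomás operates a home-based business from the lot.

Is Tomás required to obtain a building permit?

Exception (a) requires that the structure will have no windows facing an adjoining lot; but a window faces an adjoining lot, so (a) is unavailable.
Exception (b) requires that the owner holds a current Class C Exemption Letter from the Orvanne Board; but there is no Class C Exemption Letter in force, so (b) is unavailable.
Exception (c): there is no plumbing or electrical service; the structure will not be visible from the street — every condition holds. Turning to paragraphs (h)–(o): (h) operates against (c): a current Tier G Registration is held. (i) would limit (h) — a current Standing Clearance is held — but (j) sets (i) aside: (j) operates against (i): a current Class D Exemption Letter is held. (k) would limit (j) — a current Provisional Approval is held — but (l) sets (k) aside: (l) operates against (k): a home-based business operates on the lot. (m) is triggered (a current Tier F Registration is held), but yields to (n): (n) applies — a current General Waiver is held. (o) is not engaged (the reference index is 317, short of 360), so (n) stands. Exception (c) does not apply.
Exception (d) is satisfied on its face — a current Standing Declaration is held; the setback is at least 3 m on every side. Turning to paragraph (p): (p) applies — a current General Notice is held. Exception (d) does not apply.
Exception (e) does not apply: there is no Class F Notice in force.
None of the exceptions is available; § 4 applies in full.

Yes — Tomás must obtain a building permit.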